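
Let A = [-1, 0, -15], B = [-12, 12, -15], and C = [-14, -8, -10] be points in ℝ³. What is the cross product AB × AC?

AB = (-11, 12, 0)
AC = (-13, -8, 5)
i: 12·5 - 0·(-8) = 60 - 0 = 60
j: 0·(-13) - (-11)·5 = 0 - (-55) = 55
k: (-11)·(-8) - 12·(-13) = 88 - (-156) = 244
AB × AC = (60, 55, 244)

(60, 55, 244)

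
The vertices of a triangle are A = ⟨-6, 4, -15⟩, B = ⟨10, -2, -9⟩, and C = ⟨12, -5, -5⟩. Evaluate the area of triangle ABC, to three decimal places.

AB = (16, -6, 6),  AC = (18, -9, 10)
i: (-6)·10 - 6·(-9) = -60 - (-54) = -6
j: 6·18 - 16·10 = 108 - 160 = -52
k: 16·(-9) - (-6)·18 = -144 - (-108) = -36
AB × AC = (-6, -52, -36)
|AB × AC| = √4036 ≈ 63.5295
area = ½ · 63.5295 ≈ 31.765

31.765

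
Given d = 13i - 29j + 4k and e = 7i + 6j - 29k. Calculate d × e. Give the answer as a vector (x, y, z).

(817, 405, 281)

i: (-29)·(-29) - 4·6 = 841 - 24 = 817
j: 4·7 - 13·(-29) = 28 - (-377) = 405
k: 13·6 - (-29)·7 = 78 - (-203) = 281
d × e = (817, 405, 281)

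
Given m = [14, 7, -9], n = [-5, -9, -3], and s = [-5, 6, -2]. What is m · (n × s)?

1214

n × s:
i: (-9)·(-2) - (-3)·6 = 18 - (-18) = 36
j: (-3)·(-5) - (-5)·(-2) = 15 - 10 = 5
k: (-5)·6 - (-9)·(-5) = -30 - 45 = -75
n × s = (36, 5, -75)
m · (n × s) = 14·36 + 7·5 + (-9)·(-75) = 504 + 35 + 675 = 1214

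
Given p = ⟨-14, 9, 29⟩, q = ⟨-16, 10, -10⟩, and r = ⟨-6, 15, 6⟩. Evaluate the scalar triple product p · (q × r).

q × r:
i: 10·6 - (-10)·15 = 60 - (-150) = 210
j: (-10)·(-6) - (-16)·6 = 60 - (-96) = 156
k: (-16)·15 - 10·(-6) = -240 - (-60) = -180
q × r = (210, 156, -180)
p · (q × r) = (-14)·210 + 9·156 + 29·(-180) = -2940 + 1404 - 5220 = -6756

-6756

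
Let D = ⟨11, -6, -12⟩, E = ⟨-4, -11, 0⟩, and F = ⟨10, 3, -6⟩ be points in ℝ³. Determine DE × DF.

DE = (-15, -5, 12)
DF = (-1, 9, 6)
i: (-5)·6 - 12·9 = -30 - 108 = -138
j: 12·(-1) - (-15)·6 = -12 - (-90) = 78
k: (-15)·9 - (-5)·(-1) = -135 - 5 = -140
DE × DF = (-138, 78, -140)

(-138, 78, -140)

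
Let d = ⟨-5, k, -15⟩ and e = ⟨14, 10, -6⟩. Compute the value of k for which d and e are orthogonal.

d · e = (-5)·14 + k·10 + (-15)·(-6) = 20 + 10k
Set equal to 0: 10k = -20, so k = -2.

-2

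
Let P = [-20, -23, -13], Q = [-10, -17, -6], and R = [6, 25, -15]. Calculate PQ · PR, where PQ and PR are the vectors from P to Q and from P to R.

PQ = Q − P = (10, 6, 7)
PR = R − P = (26, 48, -2)
PQ · PR = 10·26 + 6·48 + 7·(-2) = 260 + 288 - 14 = 534

534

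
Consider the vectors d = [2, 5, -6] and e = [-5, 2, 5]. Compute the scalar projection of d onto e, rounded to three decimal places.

d · e = 2·(-5) + 5·2 + (-6)·5 = -10 + 10 - 30 = -30
|e| = √(25 + 4 + 25) = √54 ≈ 7.3485
comp_e d = -30 / √54 ≈ -4.082

-4.082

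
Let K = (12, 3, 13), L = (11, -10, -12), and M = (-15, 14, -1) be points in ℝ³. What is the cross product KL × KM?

(457, 661, -362)

KL = (-1, -13, -25)
KM = (-27, 11, -14)
i: (-13)·(-14) - (-25)·11 = 182 - (-275) = 457
j: (-25)·(-27) - (-1)·(-14) = 675 - 14 = 661
k: (-1)·11 - (-13)·(-27) = -11 - 351 = -362
KL × KM = (457, 661, -362)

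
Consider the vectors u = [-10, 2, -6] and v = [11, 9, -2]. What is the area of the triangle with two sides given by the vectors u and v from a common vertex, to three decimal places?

i: 2·(-2) - (-6)·9 = -4 - (-54) = 50
j: (-6)·11 - (-10)·(-2) = -66 - 20 = -86
k: (-10)·9 - 2·11 = -90 - 22 = -112
u × v = (50, -86, -112)
|u × v| = √(50² + (-86)² + (-112)²) = √22440 ≈ 149.7999
area = ½ · 149.7999 ≈ 74.900

74.900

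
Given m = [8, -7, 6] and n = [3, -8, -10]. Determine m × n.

i: (-7)·(-10) - 6·(-8) = 70 - (-48) = 118
j: 6·3 - 8·(-10) = 18 - (-80) = 98
k: 8·(-8) - (-7)·3 = -64 - (-21) = -43
m × n = (118, 98, -43)

(118, 98, -43)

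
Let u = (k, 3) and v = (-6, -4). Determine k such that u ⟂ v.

u · v = k·(-6) + 3·(-4) = -12 - 6k
Set equal to 0: -6k = 12, so k = -2.

-2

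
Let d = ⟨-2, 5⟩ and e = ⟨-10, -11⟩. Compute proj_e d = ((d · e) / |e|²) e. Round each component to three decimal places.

d · e = (-2)·(-10) + 5·(-11) = 20 - 55 = -35
|e|² = 100 + 121 = 221
proj_e d = (-35/221) · (-10, -11) ≈ (1.584, 1.742)

(1.584, 1.742)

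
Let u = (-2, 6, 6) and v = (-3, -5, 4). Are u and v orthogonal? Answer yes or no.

yes

u · v = (-2)·(-3) + 6·(-5) + 6·4 = 6 - 30 + 24 = 0
Zero, so the vectors are orthogonal.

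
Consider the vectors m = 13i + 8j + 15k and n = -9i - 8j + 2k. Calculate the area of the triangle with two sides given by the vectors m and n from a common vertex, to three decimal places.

106.584

i: 8·2 - 15·(-8) = 16 - (-120) = 136
j: 15·(-9) - 13·2 = -135 - 26 = -161
k: 13·(-8) - 8·(-9) = -104 - (-72) = -32
m × n = (136, -161, -32)
|m × n| = √(136² + (-161)² + (-32)²) = √45441 ≈ 213.1689
area = ½ · 213.1689 ≈ 106.584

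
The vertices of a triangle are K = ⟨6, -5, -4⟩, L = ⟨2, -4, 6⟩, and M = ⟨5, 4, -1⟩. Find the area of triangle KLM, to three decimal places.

KL = (-4, 1, 10),  KM = (-1, 9, 3)
i: 1·3 - 10·9 = 3 - 90 = -87
j: 10·(-1) - (-4)·3 = -10 - (-12) = 2
k: (-4)·9 - 1·(-1) = -36 - (-1) = -35
KL × KM = (-87, 2, -35)
|KL × KM| = √8798 ≈ 93.7977
area = ½ · 93.7977 ≈ 46.899

46.899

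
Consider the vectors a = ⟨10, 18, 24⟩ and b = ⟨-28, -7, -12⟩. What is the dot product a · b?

a · b = 10·(-28) + 18·(-7) + 24·(-12) = -280 - 126 - 288 = -694

-694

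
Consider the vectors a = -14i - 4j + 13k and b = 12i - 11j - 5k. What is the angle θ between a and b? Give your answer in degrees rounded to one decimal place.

124.7

a · b = (-14)·12 + (-4)·(-11) + 13·(-5) = -168 + 44 - 65 = -189
|a|² = 196 + 16 + 169 = 381,  |a| = √381 ≈ 19.519221
|b|² = 144 + 121 + 25 = 290,  |b| = √290 ≈ 17.029386
cos θ = -189 / (19.519221 · 17.029386) ≈ -0.56859
θ = arccos(-0.56859) ≈ 124.7°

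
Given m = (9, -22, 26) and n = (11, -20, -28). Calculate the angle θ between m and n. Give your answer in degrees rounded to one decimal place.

m · n = 9·11 + (-22)·(-20) + 26·(-28) = 99 + 440 - 728 = -189
|m|² = 81 + 484 + 676 = 1241,  |m| = √1241 ≈ 35.227830
|n|² = 121 + 400 + 784 = 1305,  |n| = √1305 ≈ 36.124784
cos θ = -189 / (35.227830 · 36.124784) ≈ -0.14852
θ = arccos(-0.14852) ≈ 98.5°

98.5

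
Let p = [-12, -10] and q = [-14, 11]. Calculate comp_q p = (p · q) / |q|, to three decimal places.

3.258

p · q = (-12)·(-14) + (-10)·11 = 168 - 110 = 58
|q| = √(196 + 121) = √317 ≈ 17.8045
comp_q p = 58 / √317 ≈ 3.258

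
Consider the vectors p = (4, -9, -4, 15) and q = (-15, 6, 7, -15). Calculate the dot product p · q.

p · q = 4·(-15) + (-9)·6 + (-4)·7 + 15·(-15) = -60 - 54 - 28 - 225 = -367

-367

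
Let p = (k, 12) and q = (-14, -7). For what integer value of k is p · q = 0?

p · q = k·(-14) + 12·(-7) = -84 - 14k
Set equal to 0: -14k = 84, so k = -6.

-6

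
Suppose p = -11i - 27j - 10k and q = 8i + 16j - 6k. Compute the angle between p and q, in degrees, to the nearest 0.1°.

142.3

p · q = (-11)·8 + (-27)·16 + (-10)·(-6) = -88 - 432 + 60 = -460
|p|² = 121 + 729 + 100 = 950,  |p| = √950 ≈ 30.822070
|q|² = 64 + 256 + 36 = 356,  |q| = √356 ≈ 18.867962
cos θ = -460 / (30.822070 · 18.867962) ≈ -0.79099
θ = arccos(-0.79099) ≈ 142.3°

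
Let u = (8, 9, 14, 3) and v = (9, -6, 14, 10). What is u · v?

u · v = 8·9 + 9·(-6) + 14·14 + 3·10 = 72 - 54 + 196 + 30 = 244

244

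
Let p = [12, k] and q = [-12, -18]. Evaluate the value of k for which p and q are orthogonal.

-8

p · q = 12·(-12) + k·(-18) = -144 - 18k
Set equal to 0: -18k = 144, so k = -8.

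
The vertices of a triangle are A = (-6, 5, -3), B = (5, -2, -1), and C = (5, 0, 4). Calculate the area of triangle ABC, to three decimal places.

AB = (11, -7, 2),  AC = (11, -5, 7)
i: (-7)·7 - 2·(-5) = -49 - (-10) = -39
j: 2·11 - 11·7 = 22 - 77 = -55
k: 11·(-5) - (-7)·11 = -55 - (-77) = 22
AB × AC = (-39, -55, 22)
|AB × AC| = √5030 ≈ 70.9225
area = ½ · 70.9225 ≈ 35.461

35.461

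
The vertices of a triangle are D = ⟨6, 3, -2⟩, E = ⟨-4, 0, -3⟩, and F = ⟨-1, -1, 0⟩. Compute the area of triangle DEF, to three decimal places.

DE = (-10, -3, -1),  DF = (-7, -4, 2)
i: (-3)·2 - (-1)·(-4) = -6 - 4 = -10
j: (-1)·(-7) - (-10)·2 = 7 - (-20) = 27
k: (-10)·(-4) - (-3)·(-7) = 40 - 21 = 19
DE × DF = (-10, 27, 19)
|DE × DF| = √1190 ≈ 34.4964
area = ½ · 34.4964 ≈ 17.248

17.248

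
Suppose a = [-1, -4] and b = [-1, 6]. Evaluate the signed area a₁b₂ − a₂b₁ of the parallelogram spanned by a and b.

-10

(-1)·6 - (-4)·(-1) = -6 - 4 = -10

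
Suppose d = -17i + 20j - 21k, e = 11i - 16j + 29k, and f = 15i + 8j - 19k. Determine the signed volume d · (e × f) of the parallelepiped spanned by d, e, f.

e × f:
i: (-16)·(-19) - 29·8 = 304 - 232 = 72
j: 29·15 - 11·(-19) = 435 - (-209) = 644
k: 11·8 - (-16)·15 = 88 - (-240) = 328
e × f = (72, 644, 328)
d · (e × f) = (-17)·72 + 20·644 + (-21)·328 = -1224 + 12880 - 6888 = 4768

4768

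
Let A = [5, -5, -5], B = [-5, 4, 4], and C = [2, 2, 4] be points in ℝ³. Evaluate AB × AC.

(18, 63, -43)

AB = (-10, 9, 9)
AC = (-3, 7, 9)
i: 9·9 - 9·7 = 81 - 63 = 18
j: 9·(-3) - (-10)·9 = -27 - (-90) = 63
k: (-10)·7 - 9·(-3) = -70 - (-27) = -43
AB × AC = (18, 63, -43)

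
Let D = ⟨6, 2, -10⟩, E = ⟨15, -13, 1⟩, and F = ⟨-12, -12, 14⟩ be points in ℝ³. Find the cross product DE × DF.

(-206, -414, -396)

DE = (9, -15, 11)
DF = (-18, -14, 24)
i: (-15)·24 - 11·(-14) = -360 - (-154) = -206
j: 11·(-18) - 9·24 = -198 - 216 = -414
k: 9·(-14) - (-15)·(-18) = -126 - 270 = -396
DE × DF = (-206, -414, -396)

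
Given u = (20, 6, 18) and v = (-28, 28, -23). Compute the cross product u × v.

i: 6·(-23) - 18·28 = -138 - 504 = -642
j: 18·(-28) - 20·(-23) = -504 - (-460) = -44
k: 20·28 - 6·(-28) = 560 - (-168) = 728
u × v = (-642, -44, 728)

(-642, -44, 728)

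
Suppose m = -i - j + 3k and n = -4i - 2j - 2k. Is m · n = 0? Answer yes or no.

yes

m · n = (-1)·(-4) + (-1)·(-2) + 3·(-2) = 4 + 2 - 6 = 0
Zero, so the vectors are orthogonal.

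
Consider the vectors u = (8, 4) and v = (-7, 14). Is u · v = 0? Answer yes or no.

u · v = 8·(-7) + 4·14 = -56 + 56 = 0
Zero, so the vectors are orthogonal.

yes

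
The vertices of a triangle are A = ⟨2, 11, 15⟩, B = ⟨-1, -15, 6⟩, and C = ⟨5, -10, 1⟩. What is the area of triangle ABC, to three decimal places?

117.545

AB = (-3, -26, -9),  AC = (3, -21, -14)
i: (-26)·(-14) - (-9)·(-21) = 364 - 189 = 175
j: (-9)·3 - (-3)·(-14) = -27 - 42 = -69
k: (-3)·(-21) - (-26)·3 = 63 - (-78) = 141
AB × AC = (175, -69, 141)
|AB × AC| = √55267 ≈ 235.0893
area = ½ · 235.0893 ≈ 117.545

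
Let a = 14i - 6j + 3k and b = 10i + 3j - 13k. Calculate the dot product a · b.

a · b = 14·10 + (-6)·3 + 3·(-13) = 140 - 18 - 39 = 83

83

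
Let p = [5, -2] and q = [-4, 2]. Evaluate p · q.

-24

p · q = 5·(-4) + (-2)·2 = -20 - 4 = -24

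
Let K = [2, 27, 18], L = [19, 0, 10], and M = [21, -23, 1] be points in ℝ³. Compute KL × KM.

KL = (17, -27, -8)
KM = (19, -50, -17)
i: (-27)·(-17) - (-8)·(-50) = 459 - 400 = 59
j: (-8)·19 - 17·(-17) = -152 - (-289) = 137
k: 17·(-50) - (-27)·19 = -850 - (-513) = -337
KL × KM = (59, 137, -337)

(59, 137, -337)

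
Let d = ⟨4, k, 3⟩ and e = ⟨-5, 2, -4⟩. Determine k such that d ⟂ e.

16

d · e = 4·(-5) + k·2 + 3·(-4) = -32 + 2k
Set equal to 0: 2k = 32, so k = 16.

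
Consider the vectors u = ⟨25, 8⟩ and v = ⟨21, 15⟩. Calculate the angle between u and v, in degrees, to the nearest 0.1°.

17.8

u · v = 25·21 + 8·15 = 525 + 120 = 645
|u|² = 625 + 64 = 689,  |u| = √689 ≈ 26.248809
|v|² = 441 + 225 = 666,  |v| = √666 ≈ 25.806976
cos θ = 645 / (26.248809 · 25.806976) ≈ 0.95217
θ = arccos(0.95217) ≈ 17.8°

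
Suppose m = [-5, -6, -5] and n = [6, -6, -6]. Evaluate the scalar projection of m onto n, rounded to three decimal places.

m · n = (-5)·6 + (-6)·(-6) + (-5)·(-6) = -30 + 36 + 30 = 36
|n| = √(36 + 36 + 36) = √108 ≈ 10.3923
comp_n m = 36 / √108 ≈ 3.464

3.464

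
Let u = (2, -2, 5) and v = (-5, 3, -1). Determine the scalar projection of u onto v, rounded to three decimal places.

u · v = 2·(-5) + (-2)·3 + 5·(-1) = -10 - 6 - 5 = -21
|v| = √(25 + 9 + 1) = √35 ≈ 5.9161
comp_v u = -21 / √35 ≈ -3.550

-3.550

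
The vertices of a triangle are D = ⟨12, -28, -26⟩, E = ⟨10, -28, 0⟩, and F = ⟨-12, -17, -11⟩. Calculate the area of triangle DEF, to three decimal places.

DE = (-2, 0, 26),  DF = (-24, 11, 15)
i: 0·15 - 26·11 = 0 - 286 = -286
j: 26·(-24) - (-2)·15 = -624 - (-30) = -594
k: (-2)·11 - 0·(-24) = -22 - 0 = -22
DE × DF = (-286, -594, -22)
|DE × DF| = √435116 ≈ 659.6332
area = ½ · 659.6332 ≈ 329.817

329.817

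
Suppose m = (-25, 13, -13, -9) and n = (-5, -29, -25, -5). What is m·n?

118

m · n = (-25)·(-5) + 13·(-29) + (-13)·(-25) + (-9)·(-5) = 125 - 377 + 325 + 45 = 118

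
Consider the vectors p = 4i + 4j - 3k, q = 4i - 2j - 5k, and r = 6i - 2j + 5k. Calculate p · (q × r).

q × r:
i: (-2)·5 - (-5)·(-2) = -10 - 10 = -20
j: (-5)·6 - 4·5 = -30 - 20 = -50
k: 4·(-2) - (-2)·6 = -8 - (-12) = 4
q × r = (-20, -50, 4)
p · (q × r) = 4·(-20) + 4·(-50) + (-3)·4 = -80 - 200 - 12 = -292

-292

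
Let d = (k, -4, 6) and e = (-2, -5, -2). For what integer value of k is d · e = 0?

4

d · e = k·(-2) + (-4)·(-5) + 6·(-2) = 8 - 2k
Set equal to 0: -2k = -8, so k = 4.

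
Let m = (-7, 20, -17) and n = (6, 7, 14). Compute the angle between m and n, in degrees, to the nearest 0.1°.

m · n = (-7)·6 + 20·7 + (-17)·14 = -42 + 140 - 238 = -140
|m|² = 49 + 400 + 289 = 738,  |m| = √738 ≈ 27.166155
|n|² = 36 + 49 + 196 = 281,  |n| = √281 ≈ 16.763055
cos θ = -140 / (27.166155 · 16.763055) ≈ -0.30743
θ = arccos(-0.30743) ≈ 107.9°

107.9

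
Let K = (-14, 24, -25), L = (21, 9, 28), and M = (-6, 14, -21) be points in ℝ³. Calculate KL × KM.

KL = (35, -15, 53)
KM = (8, -10, 4)
i: (-15)·4 - 53·(-10) = -60 - (-530) = 470
j: 53·8 - 35·4 = 424 - 140 = 284
k: 35·(-10) - (-15)·8 = -350 - (-120) = -230
KL × KM = (470, 284, -230)

(470, 284, -230)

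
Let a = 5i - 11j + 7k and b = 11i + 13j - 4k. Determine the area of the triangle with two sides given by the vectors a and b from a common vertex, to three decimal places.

107.487

i: (-11)·(-4) - 7·13 = 44 - 91 = -47
j: 7·11 - 5·(-4) = 77 - (-20) = 97
k: 5·13 - (-11)·11 = 65 - (-121) = 186
a × b = (-47, 97, 186)
|a × b| = √((-47)² + 97² + 186²) = √46214 ≈ 214.9744
area = ½ · 214.9744 ≈ 107.487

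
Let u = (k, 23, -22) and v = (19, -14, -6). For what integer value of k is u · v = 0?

u · v = k·19 + 23·(-14) + (-22)·(-6) = -190 + 19k
Set equal to 0: 19k = 190, so k = 10.

10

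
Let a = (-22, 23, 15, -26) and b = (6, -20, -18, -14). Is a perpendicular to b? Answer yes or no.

a · b = (-22)·6 + 23·(-20) + 15·(-18) + (-26)·(-14) = -132 - 460 - 270 + 364 = -498
Nonzero, so the vectors are not orthogonal.

no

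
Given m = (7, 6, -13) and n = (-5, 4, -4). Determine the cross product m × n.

i: 6·(-4) - (-13)·4 = -24 - (-52) = 28
j: (-13)·(-5) - 7·(-4) = 65 - (-28) = 93
k: 7·4 - 6·(-5) = 28 - (-30) = 58
m × n = (28, 93, 58)

(28, 93, 58)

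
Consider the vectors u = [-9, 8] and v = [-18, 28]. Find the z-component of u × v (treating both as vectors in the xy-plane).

-108

(-9)·28 - 8·(-18) = -252 - (-144) = -108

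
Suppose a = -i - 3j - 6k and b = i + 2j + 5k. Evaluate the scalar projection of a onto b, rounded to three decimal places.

a · b = (-1)·1 + (-3)·2 + (-6)·5 = -1 - 6 - 30 = -37
|b| = √(1 + 4 + 25) = √30 ≈ 5.4772
comp_b a = -37 / √30 ≈ -6.755

-6.755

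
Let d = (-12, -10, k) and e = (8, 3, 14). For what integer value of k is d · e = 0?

9

d · e = (-12)·8 + (-10)·3 + k·14 = -126 + 14k
Set equal to 0: 14k = 126, so k = 9.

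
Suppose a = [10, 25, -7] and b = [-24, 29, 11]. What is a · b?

a · b = 10·(-24) + 25·29 + (-7)·11 = -240 + 725 - 77 = 408

408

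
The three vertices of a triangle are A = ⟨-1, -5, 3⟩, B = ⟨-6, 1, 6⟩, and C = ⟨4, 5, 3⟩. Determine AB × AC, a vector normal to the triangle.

AB = (-5, 6, 3)
AC = (5, 10, 0)
i: 6·0 - 3·10 = 0 - 30 = -30
j: 3·5 - (-5)·0 = 15 - 0 = 15
k: (-5)·10 - 6·5 = -50 - 30 = -80
AB × AC = (-30, 15, -80)

(-30, 15, -80)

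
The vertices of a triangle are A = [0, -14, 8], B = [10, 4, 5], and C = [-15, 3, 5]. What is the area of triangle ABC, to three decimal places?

AB = (10, 18, -3),  AC = (-15, 17, -3)
i: 18·(-3) - (-3)·17 = -54 - (-51) = -3
j: (-3)·(-15) - 10·(-3) = 45 - (-30) = 75
k: 10·17 - 18·(-15) = 170 - (-270) = 440
AB × AC = (-3, 75, 440)
|AB × AC| = √199234 ≈ 446.3564
area = ½ · 446.3564 ≈ 223.178

223.178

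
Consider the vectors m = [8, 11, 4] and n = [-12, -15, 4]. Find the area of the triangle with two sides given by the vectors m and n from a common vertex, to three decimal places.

i: 11·4 - 4·(-15) = 44 - (-60) = 104
j: 4·(-12) - 8·4 = -48 - 32 = -80
k: 8·(-15) - 11·(-12) = -120 - (-132) = 12
m × n = (104, -80, 12)
|m × n| = √(104² + (-80)² + 12²) = √17360 ≈ 131.7574
area = ½ · 131.7574 ≈ 65.879

65.879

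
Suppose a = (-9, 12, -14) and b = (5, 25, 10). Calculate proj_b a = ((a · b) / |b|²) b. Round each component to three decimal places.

a · b = (-9)·5 + 12·25 + (-14)·10 = -45 + 300 - 140 = 115
|b|² = 25 + 625 + 100 = 750
proj_b a = (115/750) · (5, 25, 10) ≈ (0.767, 3.833, 1.533)

(0.767, 3.833, 1.533)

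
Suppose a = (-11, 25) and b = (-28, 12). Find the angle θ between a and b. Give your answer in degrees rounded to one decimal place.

43.1

a · b = (-11)·(-28) + 25·12 = 308 + 300 = 608
|a|² = 121 + 625 = 746,  |a| = √746 ≈ 27.313001
|b|² = 784 + 144 = 928,  |b| = √928 ≈ 30.463092
cos θ = 608 / (27.313001 · 30.463092) ≈ 0.73074
θ = arccos(0.73074) ≈ 43.1°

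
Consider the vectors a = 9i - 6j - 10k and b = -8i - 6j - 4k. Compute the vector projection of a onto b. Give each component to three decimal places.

(-0.276, -0.207, -0.138)

a · b = 9·(-8) + (-6)·(-6) + (-10)·(-4) = -72 + 36 + 40 = 4
|b|² = 64 + 36 + 16 = 116
proj_b a = (4/116) · (-8, -6, -4) ≈ (-0.276, -0.207, -0.138)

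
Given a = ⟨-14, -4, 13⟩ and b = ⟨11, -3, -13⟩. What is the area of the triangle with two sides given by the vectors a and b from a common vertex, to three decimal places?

65.571

i: (-4)·(-13) - 13·(-3) = 52 - (-39) = 91
j: 13·11 - (-14)·(-13) = 143 - 182 = -39
k: (-14)·(-3) - (-4)·11 = 42 - (-44) = 86
a × b = (91, -39, 86)
|a × b| = √(91² + (-39)² + 86²) = √17198 ≈ 131.1411
area = ½ · 131.1411 ≈ 65.571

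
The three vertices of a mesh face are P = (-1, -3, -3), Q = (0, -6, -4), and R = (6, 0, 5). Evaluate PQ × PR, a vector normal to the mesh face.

PQ = (1, -3, -1)
PR = (7, 3, 8)
i: (-3)·8 - (-1)·3 = -24 - (-3) = -21
j: (-1)·7 - 1·8 = -7 - 8 = -15
k: 1·3 - (-3)·7 = 3 - (-21) = 24
PQ × PR = (-21, -15, 24)

(-21, -15, 24)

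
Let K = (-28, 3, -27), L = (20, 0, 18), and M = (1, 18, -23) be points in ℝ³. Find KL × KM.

(-687, 1113, 807)

KL = (48, -3, 45)
KM = (29, 15, 4)
i: (-3)·4 - 45·15 = -12 - 675 = -687
j: 45·29 - 48·4 = 1305 - 192 = 1113
k: 48·15 - (-3)·29 = 720 - (-87) = 807
KL × KM = (-687, 1113, 807)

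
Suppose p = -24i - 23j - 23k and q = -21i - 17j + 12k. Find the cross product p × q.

(-667, 771, -75)

i: (-23)·12 - (-23)·(-17) = -276 - 391 = -667
j: (-23)·(-21) - (-24)·12 = 483 - (-288) = 771
k: (-24)·(-17) - (-23)·(-21) = 408 - 483 = -75
p × q = (-667, 771, -75)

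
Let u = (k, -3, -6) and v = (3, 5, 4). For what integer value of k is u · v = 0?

u · v = k·3 + (-3)·5 + (-6)·4 = -39 + 3k
Set equal to 0: 3k = 39, so k = 13.

13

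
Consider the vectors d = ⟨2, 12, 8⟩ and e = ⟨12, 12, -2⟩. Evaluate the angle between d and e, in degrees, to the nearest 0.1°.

d · e = 2·12 + 12·12 + 8·(-2) = 24 + 144 - 16 = 152
|d|² = 4 + 144 + 64 = 212,  |d| = √212 ≈ 14.560220
|e|² = 144 + 144 + 4 = 292,  |e| = √292 ≈ 17.088007
cos θ = 152 / (14.560220 · 17.088007) ≈ 0.61092
θ = arccos(0.61092) ≈ 52.3°

52.3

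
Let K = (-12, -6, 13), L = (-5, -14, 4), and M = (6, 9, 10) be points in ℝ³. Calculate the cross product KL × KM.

KL = (7, -8, -9)
KM = (18, 15, -3)
i: (-8)·(-3) - (-9)·15 = 24 - (-135) = 159
j: (-9)·18 - 7·(-3) = -162 - (-21) = -141
k: 7·15 - (-8)·18 = 105 - (-144) = 249
KL × KM = (159, -141, 249)

(159, -141, 249)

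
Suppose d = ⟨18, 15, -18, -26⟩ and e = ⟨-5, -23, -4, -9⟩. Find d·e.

-129

d · e = 18·(-5) + 15·(-23) + (-18)·(-4) + (-26)·(-9) = -90 - 345 + 72 + 234 = -129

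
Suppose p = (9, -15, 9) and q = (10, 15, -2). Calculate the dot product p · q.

-153

p · q = 9·10 + (-15)·15 + 9·(-2) = 90 - 225 - 18 = -153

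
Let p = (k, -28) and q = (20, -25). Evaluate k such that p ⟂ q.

-35

p · q = k·20 + (-28)·(-25) = 700 + 20k
Set equal to 0: 20k = -700, so k = -35.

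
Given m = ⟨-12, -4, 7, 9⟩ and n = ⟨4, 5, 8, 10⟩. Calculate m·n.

78

m · n = (-12)·4 + (-4)·5 + 7·8 + 9·10 = -48 - 20 + 56 + 90 = 78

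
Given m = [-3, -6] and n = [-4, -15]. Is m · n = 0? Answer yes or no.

m · n = (-3)·(-4) + (-6)·(-15) = 12 + 90 = 102
Nonzero, so the vectors are not orthogonal.

no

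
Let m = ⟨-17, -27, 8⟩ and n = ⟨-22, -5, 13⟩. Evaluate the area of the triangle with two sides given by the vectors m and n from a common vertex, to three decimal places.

299.093

i: (-27)·13 - 8·(-5) = -351 - (-40) = -311
j: 8·(-22) - (-17)·13 = -176 - (-221) = 45
k: (-17)·(-5) - (-27)·(-22) = 85 - 594 = -509
m × n = (-311, 45, -509)
|m × n| = √((-311)² + 45² + (-509)²) = √357827 ≈ 598.1864
area = ½ · 598.1864 ≈ 299.093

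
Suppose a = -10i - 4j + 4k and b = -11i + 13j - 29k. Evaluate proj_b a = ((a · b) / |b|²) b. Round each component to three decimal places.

(0.564, -0.667, 1.487)

a · b = (-10)·(-11) + (-4)·13 + 4·(-29) = 110 - 52 - 116 = -58
|b|² = 121 + 169 + 841 = 1131
proj_b a = (-58/1131) · (-11, 13, -29) ≈ (0.564, -0.667, 1.487)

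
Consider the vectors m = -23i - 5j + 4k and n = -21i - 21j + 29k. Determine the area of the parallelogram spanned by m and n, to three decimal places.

i: (-5)·29 - 4·(-21) = -145 - (-84) = -61
j: 4·(-21) - (-23)·29 = -84 - (-667) = 583
k: (-23)·(-21) - (-5)·(-21) = 483 - 105 = 378
m × n = (-61, 583, 378)
|m × n| = √((-61)² + 583² + 378²) = √486494 ≈ 697.4912

697.491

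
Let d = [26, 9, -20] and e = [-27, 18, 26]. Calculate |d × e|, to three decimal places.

936.404

i: 9·26 - (-20)·18 = 234 - (-360) = 594
j: (-20)·(-27) - 26·26 = 540 - 676 = -136
k: 26·18 - 9·(-27) = 468 - (-243) = 711
d × e = (594, -136, 711)
|d × e| = √(594² + (-136)² + 711²) = √876853 ≈ 936.4043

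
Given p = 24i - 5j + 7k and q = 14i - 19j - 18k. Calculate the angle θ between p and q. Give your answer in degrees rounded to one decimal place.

p · q = 24·14 + (-5)·(-19) + 7·(-18) = 336 + 95 - 126 = 305
|p|² = 576 + 25 + 49 = 650,  |p| = √650 ≈ 25.495098
|q|² = 196 + 361 + 324 = 881,  |q| = √881 ≈ 29.681644
cos θ = 305 / (25.495098 · 29.681644) ≈ 0.40305
θ = arccos(0.40305) ≈ 66.2°

66.2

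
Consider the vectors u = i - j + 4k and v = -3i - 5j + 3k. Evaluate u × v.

i: (-1)·3 - 4·(-5) = -3 - (-20) = 17
j: 4·(-3) - 1·3 = -12 - 3 = -15
k: 1·(-5) - (-1)·(-3) = -5 - 3 = -8
u × v = (17, -15, -8)

(17, -15, -8)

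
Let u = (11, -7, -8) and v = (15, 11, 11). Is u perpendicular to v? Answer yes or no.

u · v = 11·15 + (-7)·11 + (-8)·11 = 165 - 77 - 88 = 0
Zero, so the vectors are orthogonal.

yes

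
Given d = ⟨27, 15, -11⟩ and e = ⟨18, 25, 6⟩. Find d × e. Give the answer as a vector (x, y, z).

i: 15·6 - (-11)·25 = 90 - (-275) = 365
j: (-11)·18 - 27·6 = -198 - 162 = -360
k: 27·25 - 15·18 = 675 - 270 = 405
d × e = (365, -360, 405)

(365, -360, 405)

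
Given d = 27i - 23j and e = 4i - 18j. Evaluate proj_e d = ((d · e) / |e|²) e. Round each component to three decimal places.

d · e = 27·4 + (-23)·(-18) = 108 + 414 = 522
|e|² = 16 + 324 = 340
proj_e d = (522/340) · (4, -18) ≈ (6.141, -27.635)

(6.141, -27.635)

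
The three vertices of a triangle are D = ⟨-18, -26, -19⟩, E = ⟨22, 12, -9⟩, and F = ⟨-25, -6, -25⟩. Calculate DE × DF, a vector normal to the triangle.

(-428, 170, 1066)

DE = (40, 38, 10)
DF = (-7, 20, -6)
i: 38·(-6) - 10·20 = -228 - 200 = -428
j: 10·(-7) - 40·(-6) = -70 - (-240) = 170
k: 40·20 - 38·(-7) = 800 - (-266) = 1066
DE × DF = (-428, 170, 1066)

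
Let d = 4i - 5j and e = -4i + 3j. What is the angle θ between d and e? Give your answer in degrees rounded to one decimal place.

165.5

d · e = 4·(-4) + (-5)·3 = -16 - 15 = -31
|d|² = 16 + 25 = 41,  |d| = √41 ≈ 6.403124
|e|² = 16 + 9 = 25,  |e| = √25 ≈ 5.000000
cos θ = -31 / (6.403124 · 5.000000) ≈ -0.96828
θ = arccos(-0.96828) ≈ 165.5°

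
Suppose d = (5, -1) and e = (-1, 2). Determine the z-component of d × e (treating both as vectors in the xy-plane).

5·2 - (-1)·(-1) = 10 - 1 = 9

9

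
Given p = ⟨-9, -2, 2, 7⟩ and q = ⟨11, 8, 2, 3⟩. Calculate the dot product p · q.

p · q = (-9)·11 + (-2)·8 + 2·2 + 7·3 = -99 - 16 + 4 + 21 = -90

-90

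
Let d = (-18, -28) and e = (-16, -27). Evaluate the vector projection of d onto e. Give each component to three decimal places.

d · e = (-18)·(-16) + (-28)·(-27) = 288 + 756 = 1044
|e|² = 256 + 729 = 985
proj_e d = (1044/985) · (-16, -27) ≈ (-16.958, -28.617)

(-16.958, -28.617)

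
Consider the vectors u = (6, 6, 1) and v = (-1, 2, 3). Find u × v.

(16, -19, 18)

i: 6·3 - 1·2 = 18 - 2 = 16
j: 1·(-1) - 6·3 = -1 - 18 = -19
k: 6·2 - 6·(-1) = 12 - (-6) = 18
u × v = (16, -19, 18)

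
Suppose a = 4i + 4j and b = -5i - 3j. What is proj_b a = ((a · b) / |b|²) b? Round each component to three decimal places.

a · b = 4·(-5) + 4·(-3) = -20 - 12 = -32
|b|² = 25 + 9 = 34
proj_b a = (-32/34) · (-5, -3) ≈ (4.706, 2.824)

(4.706, 2.824)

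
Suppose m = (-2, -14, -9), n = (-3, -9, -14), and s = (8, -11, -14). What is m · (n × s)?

n × s:
i: (-9)·(-14) - (-14)·(-11) = 126 - 154 = -28
j: (-14)·8 - (-3)·(-14) = -112 - 42 = -154
k: (-3)·(-11) - (-9)·8 = 33 - (-72) = 105
n × s = (-28, -154, 105)
m · (n × s) = (-2)·(-28) + (-14)·(-154) + (-9)·105 = 56 + 2156 - 945 = 1267

1267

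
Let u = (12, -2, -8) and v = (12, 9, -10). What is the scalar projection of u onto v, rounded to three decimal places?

11.427

u · v = 12·12 + (-2)·9 + (-8)·(-10) = 144 - 18 + 80 = 206
|v| = √(144 + 81 + 100) = √325 ≈ 18.0278
comp_v u = 206 / √325 ≈ 11.427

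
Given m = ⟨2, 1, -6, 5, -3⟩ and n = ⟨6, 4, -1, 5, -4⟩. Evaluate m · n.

m · n = 2·6 + 1·4 + (-6)·(-1) + 5·5 + (-3)·(-4) = 12 + 4 + 6 + 25 + 12 = 59

59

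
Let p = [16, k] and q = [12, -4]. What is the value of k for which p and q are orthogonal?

48

p · q = 16·12 + k·(-4) = 192 - 4k
Set equal to 0: -4k = -192, so k = 48.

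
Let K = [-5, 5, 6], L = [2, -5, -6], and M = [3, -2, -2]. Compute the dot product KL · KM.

KL = L − K = (7, -10, -12)
KM = M − K = (8, -7, -8)
KL · KM = 7·8 + (-10)·(-7) + (-12)·(-8) = 56 + 70 + 96 = 222

222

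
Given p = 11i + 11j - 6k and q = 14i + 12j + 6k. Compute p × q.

(138, -150, -22)

i: 11·6 - (-6)·12 = 66 - (-72) = 138
j: (-6)·14 - 11·6 = -84 - 66 = -150
k: 11·12 - 11·14 = 132 - 154 = -22
p × q = (138, -150, -22)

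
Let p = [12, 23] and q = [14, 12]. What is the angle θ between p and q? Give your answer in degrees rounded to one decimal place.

21.8

p · q = 12·14 + 23·12 = 168 + 276 = 444
|p|² = 144 + 529 = 673,  |p| = √673 ≈ 25.942244
|q|² = 196 + 144 = 340,  |q| = √340 ≈ 18.439089
cos θ = 444 / (25.942244 · 18.439089) ≈ 0.92819
θ = arccos(0.92819) ≈ 21.8°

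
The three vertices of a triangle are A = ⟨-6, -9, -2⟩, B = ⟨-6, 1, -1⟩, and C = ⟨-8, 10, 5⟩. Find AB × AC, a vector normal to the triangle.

(51, -2, 20)

AB = (0, 10, 1)
AC = (-2, 19, 7)
i: 10·7 - 1·19 = 70 - 19 = 51
j: 1·(-2) - 0·7 = -2 - 0 = -2
k: 0·19 - 10·(-2) = 0 - (-20) = 20
AB × AC = (51, -2, 20)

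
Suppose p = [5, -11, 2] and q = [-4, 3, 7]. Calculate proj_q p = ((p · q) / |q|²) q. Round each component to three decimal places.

(2.108, -1.581, -3.689)

p · q = 5·(-4) + (-11)·3 + 2·7 = -20 - 33 + 14 = -39
|q|² = 16 + 9 + 49 = 74
proj_q p = (-39/74) · (-4, 3, 7) ≈ (2.108, -1.581, -3.689)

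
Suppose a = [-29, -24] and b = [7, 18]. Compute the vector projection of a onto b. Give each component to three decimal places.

a · b = (-29)·7 + (-24)·18 = -203 - 432 = -635
|b|² = 49 + 324 = 373
proj_b a = (-635/373) · (7, 18) ≈ (-11.917, -30.643)

(-11.917, -30.643)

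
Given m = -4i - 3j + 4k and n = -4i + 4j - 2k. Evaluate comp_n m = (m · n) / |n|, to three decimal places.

-0.667

m · n = (-4)·(-4) + (-3)·4 + 4·(-2) = 16 - 12 - 8 = -4
|n| = √(16 + 16 + 4) = √36 ≈ 6.0000
comp_n m = -4 / √36 ≈ -0.667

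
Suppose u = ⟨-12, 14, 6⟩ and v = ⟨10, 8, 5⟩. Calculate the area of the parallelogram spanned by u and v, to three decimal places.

265.669

i: 14·5 - 6·8 = 70 - 48 = 22
j: 6·10 - (-12)·5 = 60 - (-60) = 120
k: (-12)·8 - 14·10 = -96 - 140 = -236
u × v = (22, 120, -236)
|u × v| = √(22² + 120² + (-236)²) = √70580 ≈ 265.6690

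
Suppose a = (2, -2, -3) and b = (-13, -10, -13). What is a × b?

(-4, 65, -46)

i: (-2)·(-13) - (-3)·(-10) = 26 - 30 = -4
j: (-3)·(-13) - 2·(-13) = 39 - (-26) = 65
k: 2·(-10) - (-2)·(-13) = -20 - 26 = -46
a × b = (-4, 65, -46)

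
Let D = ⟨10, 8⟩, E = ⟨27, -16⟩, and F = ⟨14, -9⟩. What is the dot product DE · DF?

DE = E − D = (17, -24)
DF = F − D = (4, -17)
DE · DF = 17·4 + (-24)·(-17) = 68 + 408 = 476

476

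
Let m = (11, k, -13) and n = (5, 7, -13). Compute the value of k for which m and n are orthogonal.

-32

m · n = 11·5 + k·7 + (-13)·(-13) = 224 + 7k
Set equal to 0: 7k = -224, so k = -32.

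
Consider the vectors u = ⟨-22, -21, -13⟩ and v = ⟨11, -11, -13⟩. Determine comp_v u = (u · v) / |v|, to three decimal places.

7.794

u · v = (-22)·11 + (-21)·(-11) + (-13)·(-13) = -242 + 231 + 169 = 158
|v| = √(121 + 121 + 169) = √411 ≈ 20.2731
comp_v u = 158 / √411 ≈ 7.794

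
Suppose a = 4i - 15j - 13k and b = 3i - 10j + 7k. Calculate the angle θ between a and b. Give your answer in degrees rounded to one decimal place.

73.8

a · b = 4·3 + (-15)·(-10) + (-13)·7 = 12 + 150 - 91 = 71
|a|² = 16 + 225 + 169 = 410,  |a| = √410 ≈ 20.248457
|b|² = 9 + 100 + 49 = 158,  |b| = √158 ≈ 12.569805
cos θ = 71 / (20.248457 · 12.569805) ≈ 0.27896
θ = arccos(0.27896) ≈ 73.8°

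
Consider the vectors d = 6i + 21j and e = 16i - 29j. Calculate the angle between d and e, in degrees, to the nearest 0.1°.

d · e = 6·16 + 21·(-29) = 96 - 609 = -513
|d|² = 36 + 441 = 477,  |d| = √477 ≈ 21.840330
|e|² = 256 + 841 = 1097,  |e| = √1097 ≈ 33.120990
cos θ = -513 / (21.840330 · 33.120990) ≈ -0.70918
θ = arccos(-0.70918) ≈ 135.2°

135.2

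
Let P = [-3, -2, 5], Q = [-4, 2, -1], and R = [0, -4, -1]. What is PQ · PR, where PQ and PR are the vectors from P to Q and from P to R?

PQ = Q − P = (-1, 4, -6)
PR = R − P = (3, -2, -6)
PQ · PR = (-1)·3 + 4·(-2) + (-6)·(-6) = -3 - 8 + 36 = 25

25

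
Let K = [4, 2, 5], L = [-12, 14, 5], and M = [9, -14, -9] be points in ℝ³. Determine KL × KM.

(-168, -224, 196)

KL = (-16, 12, 0)
KM = (5, -16, -14)
i: 12·(-14) - 0·(-16) = -168 - 0 = -168
j: 0·5 - (-16)·(-14) = 0 - 224 = -224
k: (-16)·(-16) - 12·5 = 256 - 60 = 196
KL × KM = (-168, -224, 196)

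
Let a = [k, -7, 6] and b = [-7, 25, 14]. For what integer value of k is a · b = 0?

-13

a · b = k·(-7) + (-7)·25 + 6·14 = -91 - 7k
Set equal to 0: -7k = 91, so k = -13.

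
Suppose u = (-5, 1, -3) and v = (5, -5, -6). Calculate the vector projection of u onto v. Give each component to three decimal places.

u · v = (-5)·5 + 1·(-5) + (-3)·(-6) = -25 - 5 + 18 = -12
|v|² = 25 + 25 + 36 = 86
proj_v u = (-12/86) · (5, -5, -6) ≈ (-0.698, 0.698, 0.837)

(-0.698, 0.698, 0.837)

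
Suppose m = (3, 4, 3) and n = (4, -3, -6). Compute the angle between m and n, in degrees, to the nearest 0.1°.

m · n = 3·4 + 4·(-3) + 3·(-6) = 12 - 12 - 18 = -18
|m|² = 9 + 16 + 9 = 34,  |m| = √34 ≈ 5.830952
|n|² = 16 + 9 + 36 = 61,  |n| = √61 ≈ 7.810250
cos θ = -18 / (5.830952 · 7.810250) ≈ -0.39525
θ = arccos(-0.39525) ≈ 113.3°

113.3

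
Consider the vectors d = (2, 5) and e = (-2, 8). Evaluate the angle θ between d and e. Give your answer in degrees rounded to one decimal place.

d · e = 2·(-2) + 5·8 = -4 + 40 = 36
|d|² = 4 + 25 = 29,  |d| = √29 ≈ 5.385165
|e|² = 4 + 64 = 68,  |e| = √68 ≈ 8.246211
cos θ = 36 / (5.385165 · 8.246211) ≈ 0.81068
θ = arccos(0.81068) ≈ 35.8°

35.8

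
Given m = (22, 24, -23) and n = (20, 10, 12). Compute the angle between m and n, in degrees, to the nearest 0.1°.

m · n = 22·20 + 24·10 + (-23)·12 = 440 + 240 - 276 = 404
|m|² = 484 + 576 + 529 = 1589,  |m| = √1589 ≈ 39.862263
|n|² = 400 + 100 + 144 = 644,  |n| = √644 ≈ 25.377155
cos θ = 404 / (39.862263 · 25.377155) ≈ 0.39937
θ = arccos(0.39937) ≈ 66.5°

66.5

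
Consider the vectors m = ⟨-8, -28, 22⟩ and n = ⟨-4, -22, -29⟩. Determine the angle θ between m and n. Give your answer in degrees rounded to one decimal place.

m · n = (-8)·(-4) + (-28)·(-22) + 22·(-29) = 32 + 616 - 638 = 10
|m|² = 64 + 784 + 484 = 1332,  |m| = √1332 ≈ 36.496575
|n|² = 16 + 484 + 841 = 1341,  |n| = √1341 ≈ 36.619667
cos θ = 10 / (36.496575 · 36.619667) ≈ 0.00748
θ = arccos(0.00748) ≈ 89.6°

89.6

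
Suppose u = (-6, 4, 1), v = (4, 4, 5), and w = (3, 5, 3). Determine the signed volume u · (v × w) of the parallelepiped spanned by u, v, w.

v × w:
i: 4·3 - 5·5 = 12 - 25 = -13
j: 5·3 - 4·3 = 15 - 12 = 3
k: 4·5 - 4·3 = 20 - 12 = 8
v × w = (-13, 3, 8)
u · (v × w) = (-6)·(-13) + 4·3 + 1·8 = 78 + 12 + 8 = 98

98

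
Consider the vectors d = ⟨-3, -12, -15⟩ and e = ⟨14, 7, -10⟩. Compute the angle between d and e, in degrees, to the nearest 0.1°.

86.2

d · e = (-3)·14 + (-12)·7 + (-15)·(-10) = -42 - 84 + 150 = 24
|d|² = 9 + 144 + 225 = 378,  |d| = √378 ≈ 19.442222
|e|² = 196 + 49 + 100 = 345,  |e| = √345 ≈ 18.574176
cos θ = 24 / (19.442222 · 18.574176) ≈ 0.06646
θ = arccos(0.06646) ≈ 86.2°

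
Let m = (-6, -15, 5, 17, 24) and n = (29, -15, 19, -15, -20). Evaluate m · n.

-589

m · n = (-6)·29 + (-15)·(-15) + 5·19 + 17·(-15) + 24·(-20) = -174 + 225 + 95 - 255 - 480 = -589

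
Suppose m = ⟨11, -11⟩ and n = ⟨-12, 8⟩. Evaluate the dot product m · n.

m · n = 11·(-12) + (-11)·8 = -132 - 88 = -220

-220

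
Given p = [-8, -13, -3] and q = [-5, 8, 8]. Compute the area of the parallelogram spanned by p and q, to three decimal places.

i: (-13)·8 - (-3)·8 = -104 - (-24) = -80
j: (-3)·(-5) - (-8)·8 = 15 - (-64) = 79
k: (-8)·8 - (-13)·(-5) = -64 - 65 = -129
p × q = (-80, 79, -129)
|p × q| = √((-80)² + 79² + (-129)²) = √29282 ≈ 171.1198

171.120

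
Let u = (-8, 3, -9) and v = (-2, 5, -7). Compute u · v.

u · v = (-8)·(-2) + 3·5 + (-9)·(-7) = 16 + 15 + 63 = 94

94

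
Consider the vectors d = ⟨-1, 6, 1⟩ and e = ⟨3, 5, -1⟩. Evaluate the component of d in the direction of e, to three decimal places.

4.395

d · e = (-1)·3 + 6·5 + 1·(-1) = -3 + 30 - 1 = 26
|e| = √(9 + 25 + 1) = √35 ≈ 5.9161
comp_e d = 26 / √35 ≈ 4.395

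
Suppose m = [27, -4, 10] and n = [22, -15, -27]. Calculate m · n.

384

m · n = 27·22 + (-4)·(-15) + 10·(-27) = 594 + 60 - 270 = 384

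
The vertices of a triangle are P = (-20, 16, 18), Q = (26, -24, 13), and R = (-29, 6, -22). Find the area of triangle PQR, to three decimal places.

PQ = (46, -40, -5),  PR = (-9, -10, -40)
i: (-40)·(-40) - (-5)·(-10) = 1600 - 50 = 1550
j: (-5)·(-9) - 46·(-40) = 45 - (-1840) = 1885
k: 46·(-10) - (-40)·(-9) = -460 - 360 = -820
PQ × PR = (1550, 1885, -820)
|PQ × PR| = √6628125 ≈ 2574.5145
area = ½ · 2574.5145 ≈ 1287.257

1287.257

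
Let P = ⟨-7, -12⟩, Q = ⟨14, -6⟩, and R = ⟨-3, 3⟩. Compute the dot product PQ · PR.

174

PQ = Q − P = (21, 6)
PR = R − P = (4, 15)
PQ · PR = 21·4 + 6·15 = 84 + 90 = 174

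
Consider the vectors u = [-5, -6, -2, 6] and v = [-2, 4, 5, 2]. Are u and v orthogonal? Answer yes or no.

no

u · v = (-5)·(-2) + (-6)·4 + (-2)·5 + 6·2 = 10 - 24 - 10 + 12 = -12
Nonzero, so the vectors are not orthogonal.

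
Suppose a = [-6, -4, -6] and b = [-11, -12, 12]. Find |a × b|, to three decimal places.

185.008

i: (-4)·12 - (-6)·(-12) = -48 - 72 = -120
j: (-6)·(-11) - (-6)·12 = 66 - (-72) = 138
k: (-6)·(-12) - (-4)·(-11) = 72 - 44 = 28
a × b = (-120, 138, 28)
|a × b| = √((-120)² + 138² + 28²) = √34228 ≈ 185.0081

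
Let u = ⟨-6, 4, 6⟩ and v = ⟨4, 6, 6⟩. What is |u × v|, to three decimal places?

80.299

i: 4·6 - 6·6 = 24 - 36 = -12
j: 6·4 - (-6)·6 = 24 - (-36) = 60
k: (-6)·6 - 4·4 = -36 - 16 = -52
u × v = (-12, 60, -52)
|u × v| = √((-12)² + 60² + (-52)²) = √6448 ≈ 80.2994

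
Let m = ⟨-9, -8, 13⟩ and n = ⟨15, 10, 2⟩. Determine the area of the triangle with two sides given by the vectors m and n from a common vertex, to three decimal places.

i: (-8)·2 - 13·10 = -16 - 130 = -146
j: 13·15 - (-9)·2 = 195 - (-18) = 213
k: (-9)·10 - (-8)·15 = -90 - (-120) = 30
m × n = (-146, 213, 30)
|m × n| = √((-146)² + 213² + 30²) = √67585 ≈ 259.9712
area = ½ · 259.9712 ≈ 129.986

129.986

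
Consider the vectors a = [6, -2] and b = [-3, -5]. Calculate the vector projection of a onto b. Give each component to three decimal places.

a · b = 6·(-3) + (-2)·(-5) = -18 + 10 = -8
|b|² = 9 + 25 = 34
proj_b a = (-8/34) · (-3, -5) ≈ (0.706, 1.176)

(0.706, 1.176)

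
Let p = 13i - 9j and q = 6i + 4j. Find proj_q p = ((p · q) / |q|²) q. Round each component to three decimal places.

p · q = 13·6 + (-9)·4 = 78 - 36 = 42
|q|² = 36 + 16 = 52
proj_q p = (42/52) · (6, 4) ≈ (4.846, 3.231)

(4.846, 3.231)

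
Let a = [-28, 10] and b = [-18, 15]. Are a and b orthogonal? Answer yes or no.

a · b = (-28)·(-18) + 10·15 = 504 + 150 = 654
Nonzero, so the vectors are not orthogonal.

no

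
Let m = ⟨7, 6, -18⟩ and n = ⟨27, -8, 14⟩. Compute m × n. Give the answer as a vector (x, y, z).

(-60, -584, -218)

i: 6·14 - (-18)·(-8) = 84 - 144 = -60
j: (-18)·27 - 7·14 = -486 - 98 = -584
k: 7·(-8) - 6·27 = -56 - 162 = -218
m × n = (-60, -584, -218)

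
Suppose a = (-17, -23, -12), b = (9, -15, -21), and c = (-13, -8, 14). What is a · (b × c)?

6249

b × c:
i: (-15)·14 - (-21)·(-8) = -210 - 168 = -378
j: (-21)·(-13) - 9·14 = 273 - 126 = 147
k: 9·(-8) - (-15)·(-13) = -72 - 195 = -267
b × c = (-378, 147, -267)
a · (b × c) = (-17)·(-378) + (-23)·147 + (-12)·(-267) = 6426 - 3381 + 3204 = 6249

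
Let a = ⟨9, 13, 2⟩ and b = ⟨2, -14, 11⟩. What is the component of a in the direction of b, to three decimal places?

-7.926

a · b = 9·2 + 13·(-14) + 2·11 = 18 - 182 + 22 = -142
|b| = √(4 + 196 + 121) = √321 ≈ 17.9165
comp_b a = -142 / √321 ≈ -7.926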